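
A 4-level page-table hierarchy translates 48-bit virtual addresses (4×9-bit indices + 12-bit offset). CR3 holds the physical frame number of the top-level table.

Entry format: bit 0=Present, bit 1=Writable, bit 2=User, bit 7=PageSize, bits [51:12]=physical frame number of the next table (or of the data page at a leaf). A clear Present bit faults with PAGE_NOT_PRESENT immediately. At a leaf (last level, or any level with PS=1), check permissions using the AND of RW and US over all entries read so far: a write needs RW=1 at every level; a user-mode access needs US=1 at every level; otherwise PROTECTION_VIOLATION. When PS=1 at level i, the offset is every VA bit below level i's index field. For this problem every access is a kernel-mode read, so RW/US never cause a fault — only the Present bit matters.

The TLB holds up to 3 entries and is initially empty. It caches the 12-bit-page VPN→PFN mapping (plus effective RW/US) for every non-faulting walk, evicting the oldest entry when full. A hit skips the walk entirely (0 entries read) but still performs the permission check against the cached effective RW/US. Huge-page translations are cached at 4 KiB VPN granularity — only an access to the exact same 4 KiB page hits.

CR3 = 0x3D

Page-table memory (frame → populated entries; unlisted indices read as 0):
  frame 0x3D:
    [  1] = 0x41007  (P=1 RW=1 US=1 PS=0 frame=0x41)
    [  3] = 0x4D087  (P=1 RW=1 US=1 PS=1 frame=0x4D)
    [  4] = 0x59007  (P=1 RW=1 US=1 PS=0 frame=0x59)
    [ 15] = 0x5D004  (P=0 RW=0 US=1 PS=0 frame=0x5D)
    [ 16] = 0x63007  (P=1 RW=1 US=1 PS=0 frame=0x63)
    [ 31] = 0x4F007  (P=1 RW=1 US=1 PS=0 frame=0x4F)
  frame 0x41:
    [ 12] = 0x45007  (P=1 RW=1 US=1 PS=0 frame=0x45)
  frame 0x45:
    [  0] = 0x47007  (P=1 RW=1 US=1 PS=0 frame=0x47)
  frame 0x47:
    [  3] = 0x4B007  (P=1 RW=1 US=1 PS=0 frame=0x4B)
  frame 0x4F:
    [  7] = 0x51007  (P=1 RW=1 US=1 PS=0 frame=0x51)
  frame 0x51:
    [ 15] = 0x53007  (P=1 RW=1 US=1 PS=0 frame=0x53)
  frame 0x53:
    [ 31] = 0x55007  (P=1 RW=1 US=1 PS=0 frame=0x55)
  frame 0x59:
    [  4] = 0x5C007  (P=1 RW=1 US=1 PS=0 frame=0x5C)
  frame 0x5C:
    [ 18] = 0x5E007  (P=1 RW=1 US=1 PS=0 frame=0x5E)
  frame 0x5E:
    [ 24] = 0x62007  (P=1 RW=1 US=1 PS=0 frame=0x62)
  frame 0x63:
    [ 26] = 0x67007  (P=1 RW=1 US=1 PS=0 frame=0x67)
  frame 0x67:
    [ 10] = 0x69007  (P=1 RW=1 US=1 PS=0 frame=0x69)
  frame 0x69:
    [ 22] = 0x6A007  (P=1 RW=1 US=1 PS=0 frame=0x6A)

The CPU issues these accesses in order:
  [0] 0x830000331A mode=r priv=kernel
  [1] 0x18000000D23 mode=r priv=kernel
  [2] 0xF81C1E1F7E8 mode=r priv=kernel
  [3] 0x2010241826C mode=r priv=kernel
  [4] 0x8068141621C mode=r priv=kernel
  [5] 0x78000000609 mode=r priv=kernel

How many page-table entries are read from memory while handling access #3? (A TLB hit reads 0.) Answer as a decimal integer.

Per-access translation:
#0 VA=0x830000331A (r,kernel):
  L0: frame=0x3D idx=1 entry=0x41007 [P=1 RW=1 US=1 PS=0]
  L1: frame=0x41 idx=12 entry=0x45007 [P=1 RW=1 US=1 PS=0]
  L2: frame=0x45 idx=0 entry=0x47007 [P=1 RW=1 US=1 PS=0]
  L3: frame=0x47 idx=3 entry=0x4B007 [P=1 RW=1 US=1 PS=0]
  → PA=0x4B31A  (4 entries read)
#1 VA=0x18000000D23 (r,kernel):
  L0: frame=0x3D idx=3 entry=0x4D087 [P=1 RW=1 US=1 PS=1]
  → PA=0x4DD23 (huge @L0)  (1 entries read)
#2 VA=0xF81C1E1F7E8 (r,kernel):
  L0: frame=0x3D idx=31 entry=0x4F007 [P=1 RW=1 US=1 PS=0]
  L1: frame=0x4F idx=7 entry=0x51007 [P=1 RW=1 US=1 PS=0]
  L2: frame=0x51 idx=15 entry=0x53007 [P=1 RW=1 US=1 PS=0]
  L3: frame=0x53 idx=31 entry=0x55007 [P=1 RW=1 US=1 PS=0]
  → PA=0x557E8  (4 entries read)
#3 VA=0x2010241826C (r,kernel):
  L0: frame=0x3D idx=4 entry=0x59007 [P=1 RW=1 US=1 PS=0]
  L1: frame=0x59 idx=4 entry=0x5C007 [P=1 RW=1 US=1 PS=0]
  L2: frame=0x5C idx=18 entry=0x5E007 [P=1 RW=1 US=1 PS=0]
  L3: frame=0x5E idx=24 entry=0x62007 [P=1 RW=1 US=1 PS=0]
  → PA=0x6226C  (4 entries read)
#4 VA=0x8068141621C (r,kernel):
  L0: frame=0x3D idx=16 entry=0x63007 [P=1 RW=1 US=1 PS=0]
  L1: frame=0x63 idx=26 entry=0x67007 [P=1 RW=1 US=1 PS=0]
  L2: frame=0x67 idx=10 entry=0x69007 [P=1 RW=1 US=1 PS=0]
  L3: frame=0x69 idx=22 entry=0x6A007 [P=1 RW=1 US=1 PS=0]
  → PA=0x6A21C  (4 entries read)
#5 VA=0x78000000609 (r,kernel):
  L0: frame=0x3D idx=15 entry=0x5D004 [P=0 RW=0 US=1 PS=0]
  ⇒ fault: PAGE_NOT_PRESENT  — 1 lookups

Entries read for #3: 4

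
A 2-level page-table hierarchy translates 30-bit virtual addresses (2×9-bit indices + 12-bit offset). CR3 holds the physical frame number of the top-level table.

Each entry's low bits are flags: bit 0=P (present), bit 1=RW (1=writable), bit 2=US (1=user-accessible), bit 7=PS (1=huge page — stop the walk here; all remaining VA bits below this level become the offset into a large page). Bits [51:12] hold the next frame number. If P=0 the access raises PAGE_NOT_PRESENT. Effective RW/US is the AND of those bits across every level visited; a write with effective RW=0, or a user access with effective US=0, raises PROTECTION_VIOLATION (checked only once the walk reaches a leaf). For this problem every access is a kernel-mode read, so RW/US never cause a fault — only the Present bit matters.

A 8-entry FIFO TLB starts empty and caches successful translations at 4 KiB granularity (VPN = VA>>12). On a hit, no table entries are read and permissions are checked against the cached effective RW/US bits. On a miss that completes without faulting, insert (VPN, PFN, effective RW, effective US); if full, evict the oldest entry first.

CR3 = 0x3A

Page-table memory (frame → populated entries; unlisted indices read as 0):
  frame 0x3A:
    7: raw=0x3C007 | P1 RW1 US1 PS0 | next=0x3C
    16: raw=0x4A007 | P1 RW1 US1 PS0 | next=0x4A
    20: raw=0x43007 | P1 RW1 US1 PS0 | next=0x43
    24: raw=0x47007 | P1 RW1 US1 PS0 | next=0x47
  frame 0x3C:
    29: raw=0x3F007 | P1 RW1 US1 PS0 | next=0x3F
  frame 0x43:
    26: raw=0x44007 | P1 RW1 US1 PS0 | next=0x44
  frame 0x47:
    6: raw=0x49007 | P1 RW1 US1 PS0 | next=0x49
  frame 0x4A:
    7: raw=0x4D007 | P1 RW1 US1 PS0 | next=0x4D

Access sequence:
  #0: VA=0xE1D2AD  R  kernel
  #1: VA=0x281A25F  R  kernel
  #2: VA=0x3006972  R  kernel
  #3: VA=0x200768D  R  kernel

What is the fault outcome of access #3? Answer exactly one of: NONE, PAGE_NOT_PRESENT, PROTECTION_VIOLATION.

Per-access translation:
#0 VA=0xE1D2AD (r,kernel):
  L0 @0x3A[7] → 0x3C007  P=1,RW=1,US=1,PS=0
  L1 @0x3C[29] → 0x3F007  P=1,RW=1,US=1,PS=0
  ✓ 0x3F2AD  — 2 lookups
#1 VA=0x281A25F (r,kernel):
  L0 @0x3A[20] → 0x43007  P=1,RW=1,US=1,PS=0
  L1 @0x43[26] → 0x44007  P=1,RW=1,US=1,PS=0
  ✓ 0x4425F  — 2 lookups
#2 VA=0x3006972 (r,kernel):
  L0 @0x3A[24] → 0x47007  P=1,RW=1,US=1,PS=0
  L1 @0x47[6] → 0x49007  P=1,RW=1,US=1,PS=0
  ✓ 0x49972  — 2 lookups
#3 VA=0x200768D (r,kernel):
  L0 @0x3A[16] → 0x4A007  P=1,RW=1,US=1,PS=0
  L1 @0x4A[7] → 0x4D007  P=1,RW=1,US=1,PS=0
  ✓ 0x4D68D  — 2 lookups

Access #3 fault: NONE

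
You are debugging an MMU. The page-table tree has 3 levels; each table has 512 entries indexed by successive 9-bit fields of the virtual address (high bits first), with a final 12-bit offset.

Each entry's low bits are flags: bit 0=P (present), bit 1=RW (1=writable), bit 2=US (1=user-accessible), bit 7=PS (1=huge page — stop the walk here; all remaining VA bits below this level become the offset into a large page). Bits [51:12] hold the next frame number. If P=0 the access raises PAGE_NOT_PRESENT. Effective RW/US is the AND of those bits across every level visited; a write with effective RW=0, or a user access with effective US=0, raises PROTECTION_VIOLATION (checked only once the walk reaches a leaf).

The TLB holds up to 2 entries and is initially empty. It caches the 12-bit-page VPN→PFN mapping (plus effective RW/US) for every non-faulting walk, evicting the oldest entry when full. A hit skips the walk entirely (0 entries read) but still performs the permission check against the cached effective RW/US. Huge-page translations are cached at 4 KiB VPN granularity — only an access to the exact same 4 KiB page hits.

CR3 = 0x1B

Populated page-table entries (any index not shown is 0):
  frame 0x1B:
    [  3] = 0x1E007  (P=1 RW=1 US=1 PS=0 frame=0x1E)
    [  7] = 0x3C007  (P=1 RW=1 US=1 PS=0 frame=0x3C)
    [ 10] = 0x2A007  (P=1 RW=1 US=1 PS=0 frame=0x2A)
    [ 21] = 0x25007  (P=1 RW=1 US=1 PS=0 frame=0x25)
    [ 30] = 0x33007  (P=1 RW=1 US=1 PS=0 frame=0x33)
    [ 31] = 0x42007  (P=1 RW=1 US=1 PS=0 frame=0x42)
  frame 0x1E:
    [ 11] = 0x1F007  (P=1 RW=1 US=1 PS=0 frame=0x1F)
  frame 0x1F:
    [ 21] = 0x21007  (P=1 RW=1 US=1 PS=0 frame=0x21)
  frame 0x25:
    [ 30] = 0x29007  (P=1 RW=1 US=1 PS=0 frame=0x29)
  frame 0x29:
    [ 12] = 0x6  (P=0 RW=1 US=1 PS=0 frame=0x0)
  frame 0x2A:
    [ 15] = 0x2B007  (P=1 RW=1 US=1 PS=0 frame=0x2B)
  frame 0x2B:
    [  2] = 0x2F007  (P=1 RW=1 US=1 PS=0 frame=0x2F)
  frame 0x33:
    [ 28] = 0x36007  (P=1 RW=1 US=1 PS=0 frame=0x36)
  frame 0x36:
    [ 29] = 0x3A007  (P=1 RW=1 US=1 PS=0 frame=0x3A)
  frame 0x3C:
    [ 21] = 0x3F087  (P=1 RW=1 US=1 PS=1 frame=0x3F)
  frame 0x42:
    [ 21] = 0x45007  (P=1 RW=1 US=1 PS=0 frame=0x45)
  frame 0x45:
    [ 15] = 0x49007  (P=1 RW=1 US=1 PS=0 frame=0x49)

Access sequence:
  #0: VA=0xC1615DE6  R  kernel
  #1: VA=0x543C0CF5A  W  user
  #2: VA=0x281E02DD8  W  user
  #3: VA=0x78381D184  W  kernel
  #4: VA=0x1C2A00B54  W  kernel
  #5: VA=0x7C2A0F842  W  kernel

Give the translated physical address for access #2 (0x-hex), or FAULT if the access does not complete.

Walk each access:
#0 VA=0xC1615DE6 (r,kernel):
  [0] read 0x1B idx=3: raw=0x1E007 flags P=1 W=1 U=1 S=0
  [1] read 0x1E idx=11: raw=0x1F007 flags P=1 W=1 U=1 S=0
  [2] read 0x1F idx=21: raw=0x21007 flags P=1 W=1 U=1 S=0
  → PA=0x21DE6  (3 entries read)
#1 VA=0x543C0CF5A (w,user):
  [0] read 0x1B idx=21: raw=0x25007 flags P=1 W=1 U=1 S=0
  [1] read 0x25 idx=30: raw=0x29007 flags P=1 W=1 U=1 S=0
  [2] read 0x29 idx=12: raw=0x6 flags P=0 W=1 U=1 S=0
  ⇒ fault: PAGE_NOT_PRESENT  — 3 lookups
#2 VA=0x281E02DD8 (w,user):
  [0] read 0x1B idx=10: raw=0x2A007 flags P=1 W=1 U=1 S=0
  [1] read 0x2A idx=15: raw=0x2B007 flags P=1 W=1 U=1 S=0
  [2] read 0x2B idx=2: raw=0x2F007 flags P=1 W=1 U=1 S=0
  → PA=0x2FDD8  (3 entries read)
#3 VA=0x78381D184 (w,kernel):
  [0] read 0x1B idx=30: raw=0x33007 flags P=1 W=1 U=1 S=0
  [1] read 0x33 idx=28: raw=0x36007 flags P=1 W=1 U=1 S=0
  [2] read 0x36 idx=29: raw=0x3A007 flags P=1 W=1 U=1 S=0
  → PA=0x3A184  (3 entries read)
#4 VA=0x1C2A00B54 (w,kernel):
  [0] read 0x1B idx=7: raw=0x3C007 flags P=1 W=1 U=1 S=0
  [1] read 0x3C idx=21: raw=0x3F087 flags P=1 W=1 U=1 S=1
  → PA=0x3FB54 (huge @L1)  (2 entries read)
#5 VA=0x7C2A0F842 (w,kernel):
  [0] read 0x1B idx=31: raw=0x42007 flags P=1 W=1 U=1 S=0
  [1] read 0x42 idx=21: raw=0x45007 flags P=1 W=1 U=1 S=0
  [2] read 0x45 idx=15: raw=0x49007 flags P=1 W=1 U=1 S=0
  → PA=0x49842  (3 entries read)

Access #2 PA: 0x2FDD8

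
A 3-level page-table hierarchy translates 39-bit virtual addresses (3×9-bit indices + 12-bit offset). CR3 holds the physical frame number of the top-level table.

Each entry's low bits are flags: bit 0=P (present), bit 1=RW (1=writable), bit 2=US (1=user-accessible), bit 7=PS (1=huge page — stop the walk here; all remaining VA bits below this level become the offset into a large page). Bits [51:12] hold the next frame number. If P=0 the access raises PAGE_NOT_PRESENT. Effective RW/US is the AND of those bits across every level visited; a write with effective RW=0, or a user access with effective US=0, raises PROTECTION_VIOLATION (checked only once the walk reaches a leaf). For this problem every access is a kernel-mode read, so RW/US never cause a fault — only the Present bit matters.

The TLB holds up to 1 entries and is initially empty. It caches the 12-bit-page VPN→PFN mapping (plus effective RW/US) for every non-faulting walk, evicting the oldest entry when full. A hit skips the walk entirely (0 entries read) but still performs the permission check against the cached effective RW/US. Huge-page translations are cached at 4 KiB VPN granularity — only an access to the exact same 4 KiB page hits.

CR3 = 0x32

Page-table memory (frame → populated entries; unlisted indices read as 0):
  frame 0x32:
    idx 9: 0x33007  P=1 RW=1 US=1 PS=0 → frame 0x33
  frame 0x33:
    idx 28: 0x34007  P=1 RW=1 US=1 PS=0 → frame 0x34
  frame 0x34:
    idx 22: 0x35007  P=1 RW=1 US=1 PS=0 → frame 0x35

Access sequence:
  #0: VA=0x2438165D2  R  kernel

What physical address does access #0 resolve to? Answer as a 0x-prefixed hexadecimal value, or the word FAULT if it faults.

Trace:
#0 VA=0x2438165D2 (r,kernel):
  [0] read 0x32 idx=9: raw=0x33007 flags P=1 W=1 U=1 S=0
  [1] read 0x33 idx=28: raw=0x34007 flags P=1 W=1 U=1 S=0
  [2] read 0x34 idx=22: raw=0x35007 flags P=1 W=1 U=1 S=0
  → PA=0x355D2  (3 entries read)

Access #0 PA: 0x355D2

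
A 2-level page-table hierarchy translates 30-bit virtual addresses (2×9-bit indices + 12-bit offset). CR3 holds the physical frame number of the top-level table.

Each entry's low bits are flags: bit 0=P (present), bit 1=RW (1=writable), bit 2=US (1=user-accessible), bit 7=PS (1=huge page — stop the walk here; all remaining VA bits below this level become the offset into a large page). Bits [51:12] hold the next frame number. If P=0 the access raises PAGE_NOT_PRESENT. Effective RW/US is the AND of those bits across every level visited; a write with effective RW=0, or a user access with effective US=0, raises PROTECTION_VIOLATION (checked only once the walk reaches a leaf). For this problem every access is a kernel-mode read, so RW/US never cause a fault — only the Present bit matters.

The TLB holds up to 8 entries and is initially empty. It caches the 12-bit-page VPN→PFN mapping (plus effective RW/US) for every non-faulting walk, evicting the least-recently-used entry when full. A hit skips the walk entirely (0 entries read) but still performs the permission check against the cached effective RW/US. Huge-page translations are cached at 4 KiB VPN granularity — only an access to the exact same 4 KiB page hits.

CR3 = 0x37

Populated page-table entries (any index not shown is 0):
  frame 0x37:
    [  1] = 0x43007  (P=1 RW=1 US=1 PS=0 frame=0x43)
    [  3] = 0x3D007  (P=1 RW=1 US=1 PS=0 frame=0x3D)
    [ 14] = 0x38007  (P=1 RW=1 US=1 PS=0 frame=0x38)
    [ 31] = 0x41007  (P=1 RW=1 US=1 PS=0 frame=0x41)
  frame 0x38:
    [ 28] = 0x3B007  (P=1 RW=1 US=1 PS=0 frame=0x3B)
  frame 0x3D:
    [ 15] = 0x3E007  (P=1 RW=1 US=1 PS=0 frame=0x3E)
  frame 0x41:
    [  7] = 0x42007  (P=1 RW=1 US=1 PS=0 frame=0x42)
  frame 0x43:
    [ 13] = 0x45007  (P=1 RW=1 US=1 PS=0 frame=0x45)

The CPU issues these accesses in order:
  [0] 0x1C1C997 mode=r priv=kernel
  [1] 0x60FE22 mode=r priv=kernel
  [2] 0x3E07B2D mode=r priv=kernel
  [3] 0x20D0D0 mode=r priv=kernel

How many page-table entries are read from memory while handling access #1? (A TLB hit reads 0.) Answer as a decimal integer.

Per-access translation:
#0 VA=0x1C1C997 (r,kernel):
  L0 @0x37[14] → 0x38007  P=1,RW=1,US=1,PS=0
  L1 @0x38[28] → 0x3B007  P=1,RW=1,US=1,PS=0
  ⇒ phys 0x3B997  [2 reads]
#1 VA=0x60FE22 (r,kernel):
  L0 @0x37[3] → 0x3D007  P=1,RW=1,US=1,PS=0
  L1 @0x3D[15] → 0x3E007  P=1,RW=1,US=1,PS=0
  ⇒ phys 0x3EE22  [2 reads]
#2 VA=0x3E07B2D (r,kernel):
  L0 @0x37[31] → 0x41007  P=1,RW=1,US=1,PS=0
  L1 @0x41[7] → 0x42007  P=1,RW=1,US=1,PS=0
  ⇒ phys 0x42B2D  [2 reads]
#3 VA=0x20D0D0 (r,kernel):
  L0 @0x37[1] → 0x43007  P=1,RW=1,US=1,PS=0
  L1 @0x43[13] → 0x45007  P=1,RW=1,US=1,PS=0
  ⇒ phys 0x450D0  [2 reads]

Entries read for #1: 2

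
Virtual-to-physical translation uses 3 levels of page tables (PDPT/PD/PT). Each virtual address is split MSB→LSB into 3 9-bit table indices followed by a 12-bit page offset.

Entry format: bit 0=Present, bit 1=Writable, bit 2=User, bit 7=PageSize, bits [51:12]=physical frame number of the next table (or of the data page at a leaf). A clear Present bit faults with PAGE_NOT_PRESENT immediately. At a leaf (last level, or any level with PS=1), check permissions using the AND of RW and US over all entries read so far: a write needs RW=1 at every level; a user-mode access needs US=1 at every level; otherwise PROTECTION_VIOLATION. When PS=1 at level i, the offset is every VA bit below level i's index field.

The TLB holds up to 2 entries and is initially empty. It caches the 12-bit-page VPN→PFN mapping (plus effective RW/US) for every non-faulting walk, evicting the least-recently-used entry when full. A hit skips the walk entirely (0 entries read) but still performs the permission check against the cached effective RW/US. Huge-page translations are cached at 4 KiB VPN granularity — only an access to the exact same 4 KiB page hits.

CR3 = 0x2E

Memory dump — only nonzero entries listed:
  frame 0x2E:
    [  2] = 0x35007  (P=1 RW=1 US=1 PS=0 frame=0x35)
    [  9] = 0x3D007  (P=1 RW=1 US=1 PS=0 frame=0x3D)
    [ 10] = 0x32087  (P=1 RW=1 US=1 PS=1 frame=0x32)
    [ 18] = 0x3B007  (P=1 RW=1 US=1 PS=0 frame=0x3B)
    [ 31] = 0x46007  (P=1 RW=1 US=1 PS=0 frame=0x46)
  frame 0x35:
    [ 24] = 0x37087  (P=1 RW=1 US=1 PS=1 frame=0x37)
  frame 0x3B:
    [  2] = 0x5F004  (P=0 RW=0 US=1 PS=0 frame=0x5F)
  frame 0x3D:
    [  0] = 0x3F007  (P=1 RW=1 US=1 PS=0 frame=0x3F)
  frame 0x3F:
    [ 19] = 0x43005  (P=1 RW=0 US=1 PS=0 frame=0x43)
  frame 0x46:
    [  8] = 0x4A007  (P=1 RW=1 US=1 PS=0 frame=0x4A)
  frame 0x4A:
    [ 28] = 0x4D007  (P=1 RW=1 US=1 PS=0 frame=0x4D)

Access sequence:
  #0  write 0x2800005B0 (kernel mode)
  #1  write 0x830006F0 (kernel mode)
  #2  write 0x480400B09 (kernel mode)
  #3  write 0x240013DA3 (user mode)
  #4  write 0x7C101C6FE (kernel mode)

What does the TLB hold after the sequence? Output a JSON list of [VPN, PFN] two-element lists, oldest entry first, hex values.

Walk each access:
#0 VA=0x2800005B0 (w,kernel):
  [0] read 0x2E idx=10: raw=0x32087 flags P=1 W=1 U=1 S=1
  ✓ 0x325B0 (huge @L0)  — 1 lookups
#1 VA=0x830006F0 (w,kernel):
  [0] read 0x2E idx=2: raw=0x35007 flags P=1 W=1 U=1 S=0
  [1] read 0x35 idx=24: raw=0x37087 flags P=1 W=1 U=1 S=1
  ✓ 0x376F0 (huge @L1)  — 2 lookups
#2 VA=0x480400B09 (w,kernel):
  [0] read 0x2E idx=18: raw=0x3B007 flags P=1 W=1 U=1 S=0
  [1] read 0x3B idx=2: raw=0x5F004 flags P=0 W=0 U=1 S=0
  ✗ PAGE_NOT_PRESENT  [2 reads]
#3 VA=0x240013DA3 (w,user):
  [0] read 0x2E idx=9: raw=0x3D007 flags P=1 W=1 U=1 S=0
  [1] read 0x3D idx=0: raw=0x3F007 flags P=1 W=1 U=1 S=0
  [2] read 0x3F idx=19: raw=0x43005 flags P=1 W=0 U=1 S=0
  ✗ PROTECTION_VIOLATION  [3 reads]
#4 VA=0x7C101C6FE (w,kernel):
  [0] read 0x2E idx=31: raw=0x46007 flags P=1 W=1 U=1 S=0
  [1] read 0x46 idx=8: raw=0x4A007 flags P=1 W=1 U=1 S=0
  [2] read 0x4A idx=28: raw=0x4D007 flags P=1 W=1 U=1 S=0
  ✓ 0x4D6FE  — 3 lookups

TLB: [["0x83000", "0x37"], ["0x7C101C", "0x4D"]]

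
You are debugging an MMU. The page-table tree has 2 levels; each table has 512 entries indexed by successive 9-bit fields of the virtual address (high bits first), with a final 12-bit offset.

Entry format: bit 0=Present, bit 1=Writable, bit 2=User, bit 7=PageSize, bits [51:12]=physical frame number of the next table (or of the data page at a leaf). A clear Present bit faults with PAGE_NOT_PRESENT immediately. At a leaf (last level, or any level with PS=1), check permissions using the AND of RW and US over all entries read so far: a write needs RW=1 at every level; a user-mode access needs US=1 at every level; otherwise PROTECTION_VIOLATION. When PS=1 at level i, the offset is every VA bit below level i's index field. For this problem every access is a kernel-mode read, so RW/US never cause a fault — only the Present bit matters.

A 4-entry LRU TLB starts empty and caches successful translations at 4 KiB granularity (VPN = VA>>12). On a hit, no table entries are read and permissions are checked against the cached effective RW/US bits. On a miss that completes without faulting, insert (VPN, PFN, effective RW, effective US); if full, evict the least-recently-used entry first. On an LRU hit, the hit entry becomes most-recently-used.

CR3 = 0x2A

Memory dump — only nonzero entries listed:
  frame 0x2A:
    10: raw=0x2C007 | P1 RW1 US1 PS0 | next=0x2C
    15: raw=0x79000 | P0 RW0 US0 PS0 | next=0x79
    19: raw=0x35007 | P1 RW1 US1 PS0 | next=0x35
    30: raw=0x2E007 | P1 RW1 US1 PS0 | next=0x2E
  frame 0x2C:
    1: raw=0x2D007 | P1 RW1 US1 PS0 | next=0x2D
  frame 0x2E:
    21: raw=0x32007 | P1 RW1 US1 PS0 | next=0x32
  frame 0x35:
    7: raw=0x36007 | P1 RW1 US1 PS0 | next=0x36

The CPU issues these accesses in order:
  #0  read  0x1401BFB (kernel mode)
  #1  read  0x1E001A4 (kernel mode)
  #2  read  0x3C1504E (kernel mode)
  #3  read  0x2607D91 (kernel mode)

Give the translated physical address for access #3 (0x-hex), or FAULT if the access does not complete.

Trace:
#0 VA=0x1401BFB (r,kernel):
  [0] read 0x2A idx=10: raw=0x2C007 flags P=1 W=1 U=1 S=0
  [1] read 0x2C idx=1: raw=0x2D007 flags P=1 W=1 U=1 S=0
  → PA=0x2DBFB  (2 entries read)
#1 VA=0x1E001A4 (r,kernel):
  [0] read 0x2A idx=15: raw=0x79000 flags P=0 W=0 U=0 S=0
  ⇒ fault: PAGE_NOT_PRESENT  — 1 lookups
#2 VA=0x3C1504E (r,kernel):
  [0] read 0x2A idx=30: raw=0x2E007 flags P=1 W=1 U=1 S=0
  [1] read 0x2E idx=21: raw=0x32007 flags P=1 W=1 U=1 S=0
  → PA=0x3204E  (2 entries read)
#3 VA=0x2607D91 (r,kernel):
  [0] read 0x2A idx=19: raw=0x35007 flags P=1 W=1 U=1 S=0
  [1] read 0x35 idx=7: raw=0x36007 flags P=1 W=1 U=1 S=0
  → PA=0x36D91  (2 entries read)

Access #3 PA: 0x36D91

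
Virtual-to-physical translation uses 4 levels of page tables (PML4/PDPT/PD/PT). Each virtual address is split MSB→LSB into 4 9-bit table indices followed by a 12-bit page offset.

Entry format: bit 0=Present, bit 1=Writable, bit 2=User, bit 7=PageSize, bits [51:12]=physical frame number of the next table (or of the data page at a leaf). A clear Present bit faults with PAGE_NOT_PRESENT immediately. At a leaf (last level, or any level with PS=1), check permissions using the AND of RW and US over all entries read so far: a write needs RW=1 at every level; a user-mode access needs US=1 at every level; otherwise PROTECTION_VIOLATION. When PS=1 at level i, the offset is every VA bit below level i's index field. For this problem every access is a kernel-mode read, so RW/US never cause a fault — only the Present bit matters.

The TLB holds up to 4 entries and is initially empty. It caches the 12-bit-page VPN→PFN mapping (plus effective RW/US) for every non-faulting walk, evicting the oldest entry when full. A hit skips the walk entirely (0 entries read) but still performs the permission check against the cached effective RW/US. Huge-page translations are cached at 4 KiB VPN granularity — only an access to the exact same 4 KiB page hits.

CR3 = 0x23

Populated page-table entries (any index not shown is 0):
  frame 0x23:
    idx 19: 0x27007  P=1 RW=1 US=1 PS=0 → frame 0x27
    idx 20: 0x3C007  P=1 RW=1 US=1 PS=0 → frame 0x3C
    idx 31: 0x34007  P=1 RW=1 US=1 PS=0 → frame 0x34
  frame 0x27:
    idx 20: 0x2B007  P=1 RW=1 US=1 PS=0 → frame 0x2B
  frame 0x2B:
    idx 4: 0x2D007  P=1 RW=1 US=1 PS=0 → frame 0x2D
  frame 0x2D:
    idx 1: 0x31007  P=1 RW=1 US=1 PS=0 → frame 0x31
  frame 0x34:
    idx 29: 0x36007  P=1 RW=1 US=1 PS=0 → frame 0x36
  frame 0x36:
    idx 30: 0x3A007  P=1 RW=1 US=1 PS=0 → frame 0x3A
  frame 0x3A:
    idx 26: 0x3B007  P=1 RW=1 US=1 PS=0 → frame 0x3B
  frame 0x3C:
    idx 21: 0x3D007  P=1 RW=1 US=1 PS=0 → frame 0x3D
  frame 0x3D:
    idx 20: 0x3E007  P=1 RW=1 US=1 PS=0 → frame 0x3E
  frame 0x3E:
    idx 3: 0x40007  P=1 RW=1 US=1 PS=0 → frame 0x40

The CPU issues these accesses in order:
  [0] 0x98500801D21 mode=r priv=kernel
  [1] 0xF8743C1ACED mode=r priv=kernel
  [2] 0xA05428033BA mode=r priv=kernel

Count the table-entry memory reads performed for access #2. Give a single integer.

Per-access translation:
#0 VA=0x98500801D21 (r,kernel):
  L0: frame=0x23 idx=19 entry=0x27007 [P=1 RW=1 US=1 PS=0]
  L1: frame=0x27 idx=20 entry=0x2B007 [P=1 RW=1 US=1 PS=0]
  L2: frame=0x2B idx=4 entry=0x2D007 [P=1 RW=1 US=1 PS=0]
  L3: frame=0x2D idx=1 entry=0x31007 [P=1 RW=1 US=1 PS=0]
  ✓ 0x31D21  — 4 lookups
#1 VA=0xF8743C1ACED (r,kernel):
  L0: frame=0x23 idx=31 entry=0x34007 [P=1 RW=1 US=1 PS=0]
  L1: frame=0x34 idx=29 entry=0x36007 [P=1 RW=1 US=1 PS=0]
  L2: frame=0x36 idx=30 entry=0x3A007 [P=1 RW=1 US=1 PS=0]
  L3: frame=0x3A idx=26 entry=0x3B007 [P=1 RW=1 US=1 PS=0]
  ✓ 0x3BCED  — 4 lookups
#2 VA=0xA05428033BA (r,kernel):
  L0: frame=0x23 idx=20 entry=0x3C007 [P=1 RW=1 US=1 PS=0]
  L1: frame=0x3C idx=21 entry=0x3D007 [P=1 RW=1 US=1 PS=0]
  L2: frame=0x3D idx=20 entry=0x3E007 [P=1 RW=1 US=1 PS=0]
  L3: frame=0x3E idx=3 entry=0x40007 [P=1 RW=1 US=1 PS=0]
  ✓ 0x403BA  — 4 lookups

Entries read for #2: 4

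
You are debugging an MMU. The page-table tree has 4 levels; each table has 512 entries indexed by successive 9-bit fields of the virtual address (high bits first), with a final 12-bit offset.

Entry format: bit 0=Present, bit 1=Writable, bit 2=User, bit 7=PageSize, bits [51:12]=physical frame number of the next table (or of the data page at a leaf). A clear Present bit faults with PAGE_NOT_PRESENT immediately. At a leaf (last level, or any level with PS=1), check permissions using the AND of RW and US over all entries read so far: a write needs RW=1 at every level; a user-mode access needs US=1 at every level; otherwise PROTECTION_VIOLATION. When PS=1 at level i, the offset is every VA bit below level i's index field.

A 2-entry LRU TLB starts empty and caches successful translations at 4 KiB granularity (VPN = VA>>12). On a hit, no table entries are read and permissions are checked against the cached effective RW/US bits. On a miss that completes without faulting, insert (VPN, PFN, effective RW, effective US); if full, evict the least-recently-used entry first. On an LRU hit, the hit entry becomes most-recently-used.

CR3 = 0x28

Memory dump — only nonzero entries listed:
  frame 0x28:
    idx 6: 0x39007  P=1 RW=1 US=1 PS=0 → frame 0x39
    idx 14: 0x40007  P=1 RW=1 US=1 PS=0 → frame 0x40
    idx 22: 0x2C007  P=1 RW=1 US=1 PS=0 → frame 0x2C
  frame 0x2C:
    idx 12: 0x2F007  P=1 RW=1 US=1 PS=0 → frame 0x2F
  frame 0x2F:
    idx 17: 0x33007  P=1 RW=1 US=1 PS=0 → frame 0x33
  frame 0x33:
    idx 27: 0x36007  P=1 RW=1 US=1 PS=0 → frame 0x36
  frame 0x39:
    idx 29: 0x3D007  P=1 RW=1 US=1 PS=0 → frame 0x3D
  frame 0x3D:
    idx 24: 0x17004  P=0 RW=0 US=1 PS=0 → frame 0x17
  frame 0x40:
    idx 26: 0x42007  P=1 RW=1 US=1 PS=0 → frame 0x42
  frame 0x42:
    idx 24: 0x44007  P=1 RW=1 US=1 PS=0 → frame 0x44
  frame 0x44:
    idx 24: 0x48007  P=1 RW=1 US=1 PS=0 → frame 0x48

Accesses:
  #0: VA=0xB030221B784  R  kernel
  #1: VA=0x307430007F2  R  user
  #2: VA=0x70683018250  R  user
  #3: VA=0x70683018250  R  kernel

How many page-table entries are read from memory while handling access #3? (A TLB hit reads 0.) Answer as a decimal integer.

Per-access translation:
#0 VA=0xB030221B784 (r,kernel):
  L0 @0x28[22] → 0x2C007  P=1,RW=1,US=1,PS=0
  L1 @0x2C[12] → 0x2F007  P=1,RW=1,US=1,PS=0
  L2 @0x2F[17] → 0x33007  P=1,RW=1,US=1,PS=0
  L3 @0x33[27] → 0x36007  P=1,RW=1,US=1,PS=0
  → PA=0x36784  (4 entries read)
#1 VA=0x307430007F2 (r,user):
  L0 @0x28[6] → 0x39007  P=1,RW=1,US=1,PS=0
  L1 @0x39[29] → 0x3D007  P=1,RW=1,US=1,PS=0
  L2 @0x3D[24] → 0x17004  P=0,RW=0,US=1,PS=0
  → PAGE_NOT_PRESENT  (3 entries read)
#2 VA=0x70683018250 (r,user):
  L0 @0x28[14] → 0x40007  P=1,RW=1,US=1,PS=0
  L1 @0x40[26] → 0x42007  P=1,RW=1,US=1,PS=0
  L2 @0x42[24] → 0x44007  P=1,RW=1,US=1,PS=0
  L3 @0x44[24] → 0x48007  P=1,RW=1,US=1,PS=0
  → PA=0x48250  (4 entries read)
#3 VA=0x70683018250 (r,kernel):
  TLB hit vpn=0x70683018 → PA=0x48250

Entries read for #3: 0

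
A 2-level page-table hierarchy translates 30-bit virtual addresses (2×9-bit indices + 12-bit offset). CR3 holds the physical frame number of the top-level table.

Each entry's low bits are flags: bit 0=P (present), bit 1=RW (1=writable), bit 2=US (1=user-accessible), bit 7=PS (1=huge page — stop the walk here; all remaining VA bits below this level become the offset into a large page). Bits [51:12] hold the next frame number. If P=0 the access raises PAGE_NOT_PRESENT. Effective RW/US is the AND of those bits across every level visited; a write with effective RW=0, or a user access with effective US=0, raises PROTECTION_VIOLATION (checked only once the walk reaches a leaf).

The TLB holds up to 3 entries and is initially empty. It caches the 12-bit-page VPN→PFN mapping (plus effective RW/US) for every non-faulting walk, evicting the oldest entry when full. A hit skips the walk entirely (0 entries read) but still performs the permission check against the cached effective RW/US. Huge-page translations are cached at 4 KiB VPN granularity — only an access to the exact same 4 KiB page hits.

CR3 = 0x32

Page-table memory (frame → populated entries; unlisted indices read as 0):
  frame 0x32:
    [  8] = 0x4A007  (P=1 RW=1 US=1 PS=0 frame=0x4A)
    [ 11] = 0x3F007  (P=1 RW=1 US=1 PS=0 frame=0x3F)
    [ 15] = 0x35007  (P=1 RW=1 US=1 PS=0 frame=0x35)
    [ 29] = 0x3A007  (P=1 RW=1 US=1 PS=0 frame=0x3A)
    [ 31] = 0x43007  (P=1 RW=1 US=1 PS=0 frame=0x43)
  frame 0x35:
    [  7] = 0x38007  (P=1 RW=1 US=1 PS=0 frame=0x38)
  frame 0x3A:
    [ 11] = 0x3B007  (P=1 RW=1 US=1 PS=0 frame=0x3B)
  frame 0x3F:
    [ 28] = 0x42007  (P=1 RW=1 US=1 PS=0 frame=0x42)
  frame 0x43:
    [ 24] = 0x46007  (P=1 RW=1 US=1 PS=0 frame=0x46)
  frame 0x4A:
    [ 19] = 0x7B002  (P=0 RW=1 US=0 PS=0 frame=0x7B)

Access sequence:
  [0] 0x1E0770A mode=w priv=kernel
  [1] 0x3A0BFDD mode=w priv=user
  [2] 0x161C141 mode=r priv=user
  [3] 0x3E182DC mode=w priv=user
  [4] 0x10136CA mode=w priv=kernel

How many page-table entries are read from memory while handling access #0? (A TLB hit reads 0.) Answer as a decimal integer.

Walk each access:
#0 VA=0x1E0770A (w,kernel):
  [0] read 0x32 idx=15: raw=0x35007 flags P=1 W=1 U=1 S=0
  [1] read 0x35 idx=7: raw=0x38007 flags P=1 W=1 U=1 S=0
  → PA=0x3870A  (2 entries read)
#1 VA=0x3A0BFDD (w,user):
  [0] read 0x32 idx=29: raw=0x3A007 flags P=1 W=1 U=1 S=0
  [1] read 0x3A idx=11: raw=0x3B007 flags P=1 W=1 U=1 S=0
  → PA=0x3BFDD  (2 entries read)
#2 VA=0x161C141 (r,user):
  [0] read 0x32 idx=11: raw=0x3F007 flags P=1 W=1 U=1 S=0
  [1] read 0x3F idx=28: raw=0x42007 flags P=1 W=1 U=1 S=0
  → PA=0x42141  (2 entries read)
#3 VA=0x3E182DC (w,user):
  [0] read 0x32 idx=31: raw=0x43007 flags P=1 W=1 U=1 S=0
  [1] read 0x43 idx=24: raw=0x46007 flags P=1 W=1 U=1 S=0
  → PA=0x462DC  (2 entries read)
#4 VA=0x10136CA (w,kernel):
  [0] read 0x32 idx=8: raw=0x4A007 flags P=1 W=1 U=1 S=0
  [1] read 0x4A idx=19: raw=0x7B002 flags P=0 W=1 U=0 S=0
  ⇒ fault: PAGE_NOT_PRESENT  — 2 lookups

Entries read for #0: 2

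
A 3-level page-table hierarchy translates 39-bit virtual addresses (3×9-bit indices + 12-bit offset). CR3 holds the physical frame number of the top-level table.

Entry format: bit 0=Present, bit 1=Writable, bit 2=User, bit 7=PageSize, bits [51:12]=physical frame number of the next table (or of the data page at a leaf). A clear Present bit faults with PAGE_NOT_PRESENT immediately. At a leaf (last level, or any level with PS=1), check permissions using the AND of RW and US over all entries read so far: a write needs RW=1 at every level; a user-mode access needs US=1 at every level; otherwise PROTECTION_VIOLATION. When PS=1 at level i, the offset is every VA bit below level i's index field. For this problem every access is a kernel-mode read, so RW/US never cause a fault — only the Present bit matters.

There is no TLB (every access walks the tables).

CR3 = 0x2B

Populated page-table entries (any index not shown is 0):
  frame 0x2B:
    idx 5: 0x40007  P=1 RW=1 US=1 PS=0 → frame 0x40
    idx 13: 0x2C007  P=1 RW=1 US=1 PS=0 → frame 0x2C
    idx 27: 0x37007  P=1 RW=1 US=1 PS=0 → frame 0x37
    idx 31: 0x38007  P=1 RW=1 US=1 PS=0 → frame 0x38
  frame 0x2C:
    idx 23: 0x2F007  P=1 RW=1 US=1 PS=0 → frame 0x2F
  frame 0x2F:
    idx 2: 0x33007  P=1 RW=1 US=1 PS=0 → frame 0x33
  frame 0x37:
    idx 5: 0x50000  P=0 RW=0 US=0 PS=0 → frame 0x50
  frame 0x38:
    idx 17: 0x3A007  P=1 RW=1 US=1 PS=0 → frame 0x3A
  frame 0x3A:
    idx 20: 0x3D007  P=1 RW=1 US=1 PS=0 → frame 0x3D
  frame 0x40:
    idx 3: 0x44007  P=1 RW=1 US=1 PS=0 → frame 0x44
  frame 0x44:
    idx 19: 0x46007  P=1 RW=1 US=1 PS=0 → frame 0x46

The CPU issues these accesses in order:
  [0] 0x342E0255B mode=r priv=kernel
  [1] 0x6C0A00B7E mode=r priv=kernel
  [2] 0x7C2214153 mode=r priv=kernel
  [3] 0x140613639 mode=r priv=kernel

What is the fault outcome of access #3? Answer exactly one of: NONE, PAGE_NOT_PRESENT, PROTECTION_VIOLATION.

Per-access translation:
#0 VA=0x342E0255B (r,kernel):
  [0] read 0x2B idx=13: raw=0x2C007 flags P=1 W=1 U=1 S=0
  [1] read 0x2C idx=23: raw=0x2F007 flags P=1 W=1 U=1 S=0
  [2] read 0x2F idx=2: raw=0x33007 flags P=1 W=1 U=1 S=0
  → PA=0x3355B  (3 entries read)
#1 VA=0x6C0A00B7E (r,kernel):
  [0] read 0x2B idx=27: raw=0x37007 flags P=1 W=1 U=1 S=0
  [1] read 0x37 idx=5: raw=0x50000 flags P=0 W=0 U=0 S=0
  ✗ PAGE_NOT_PRESENT  [2 reads]
#2 VA=0x7C2214153 (r,kernel):
  [0] read 0x2B idx=31: raw=0x38007 flags P=1 W=1 U=1 S=0
  [1] read 0x38 idx=17: raw=0x3A007 flags P=1 W=1 U=1 S=0
  [2] read 0x3A idx=20: raw=0x3D007 flags P=1 W=1 U=1 S=0
  → PA=0x3D153  (3 entries read)
#3 VA=0x140613639 (r,kernel):
  [0] read 0x2B idx=5: raw=0x40007 flags P=1 W=1 U=1 S=0
  [1] read 0x40 idx=3: raw=0x44007 flags P=1 W=1 U=1 S=0
  [2] read 0x44 idx=19: raw=0x46007 flags P=1 W=1 U=1 S=0
  → PA=0x46639  (3 entries read)

Access #3 fault: NONE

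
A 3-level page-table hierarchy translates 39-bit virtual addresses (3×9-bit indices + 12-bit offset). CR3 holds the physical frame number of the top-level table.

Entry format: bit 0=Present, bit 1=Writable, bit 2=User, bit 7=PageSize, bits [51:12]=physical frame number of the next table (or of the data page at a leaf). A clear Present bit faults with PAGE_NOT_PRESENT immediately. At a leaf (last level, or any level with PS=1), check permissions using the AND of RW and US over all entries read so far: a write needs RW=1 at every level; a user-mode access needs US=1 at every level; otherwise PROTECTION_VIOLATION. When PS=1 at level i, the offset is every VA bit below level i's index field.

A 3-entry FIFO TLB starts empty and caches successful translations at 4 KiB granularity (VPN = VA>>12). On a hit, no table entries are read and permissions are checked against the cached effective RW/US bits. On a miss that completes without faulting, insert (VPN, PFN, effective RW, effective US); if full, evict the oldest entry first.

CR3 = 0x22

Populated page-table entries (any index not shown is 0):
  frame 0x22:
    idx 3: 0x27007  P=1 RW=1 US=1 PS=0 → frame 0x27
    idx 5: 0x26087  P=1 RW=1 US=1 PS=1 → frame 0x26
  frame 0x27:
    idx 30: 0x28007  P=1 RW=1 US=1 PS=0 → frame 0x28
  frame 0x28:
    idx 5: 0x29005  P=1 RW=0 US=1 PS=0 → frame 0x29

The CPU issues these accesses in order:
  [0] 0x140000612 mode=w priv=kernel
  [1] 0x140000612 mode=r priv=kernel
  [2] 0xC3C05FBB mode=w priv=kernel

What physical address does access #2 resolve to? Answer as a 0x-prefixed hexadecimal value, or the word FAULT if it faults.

Walk each access:
#0 VA=0x140000612 (w,kernel):
  L0: frame=0x22 idx=5 entry=0x26087 [P=1 RW=1 US=1 PS=1]
  → PA=0x26612 (huge @L0)  (1 entries read)
#1 VA=0x140000612 (r,kernel):
  TLB hit vpn=0x140000 → PA=0x26612
#2 VA=0xC3C05FBB (w,kernel):
  L0: frame=0x22 idx=3 entry=0x27007 [P=1 RW=1 US=1 PS=0]
  L1: frame=0x27 idx=30 entry=0x28007 [P=1 RW=1 US=1 PS=0]
  L2: frame=0x28 idx=5 entry=0x29005 [P=1 RW=0 US=1 PS=0]
  ⇒ fault: PROTECTION_VIOLATION  — 3 lookups

Access #2 PA: FAULT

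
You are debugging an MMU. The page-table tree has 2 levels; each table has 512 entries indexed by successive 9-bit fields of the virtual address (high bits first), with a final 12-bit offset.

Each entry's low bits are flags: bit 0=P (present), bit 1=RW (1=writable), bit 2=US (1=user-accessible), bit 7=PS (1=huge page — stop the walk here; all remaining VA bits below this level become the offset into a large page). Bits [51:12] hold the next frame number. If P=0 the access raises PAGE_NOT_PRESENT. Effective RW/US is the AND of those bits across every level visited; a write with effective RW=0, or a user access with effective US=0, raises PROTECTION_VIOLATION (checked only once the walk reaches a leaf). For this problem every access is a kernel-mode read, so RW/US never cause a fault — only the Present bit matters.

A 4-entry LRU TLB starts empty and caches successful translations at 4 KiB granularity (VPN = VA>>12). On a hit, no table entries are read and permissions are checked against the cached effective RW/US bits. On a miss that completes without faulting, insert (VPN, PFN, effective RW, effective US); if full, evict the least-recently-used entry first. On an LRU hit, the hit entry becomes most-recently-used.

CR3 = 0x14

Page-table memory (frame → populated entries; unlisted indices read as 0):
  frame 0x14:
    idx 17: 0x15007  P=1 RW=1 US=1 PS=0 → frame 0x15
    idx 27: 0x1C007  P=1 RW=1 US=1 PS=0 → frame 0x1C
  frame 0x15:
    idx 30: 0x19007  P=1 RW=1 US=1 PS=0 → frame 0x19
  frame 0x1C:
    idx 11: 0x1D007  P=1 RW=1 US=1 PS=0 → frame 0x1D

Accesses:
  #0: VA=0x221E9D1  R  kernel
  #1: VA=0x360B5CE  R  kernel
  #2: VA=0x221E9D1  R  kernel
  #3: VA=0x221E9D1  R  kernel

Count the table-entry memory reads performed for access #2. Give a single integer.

Trace:
#0 VA=0x221E9D1 (r,kernel):
  L0 @0x14[17] → 0x15007  P=1,RW=1,US=1,PS=0
  L1 @0x15[30] → 0x19007  P=1,RW=1,US=1,PS=0
  ✓ 0x199D1  — 2 lookups
#1 VA=0x360B5CE (r,kernel):
  L0 @0x14[27] → 0x1C007  P=1,RW=1,US=1,PS=0
  L1 @0x1C[11] → 0x1D007  P=1,RW=1,US=1,PS=0
  ✓ 0x1D5CE  — 2 lookups
#2 VA=0x221E9D1 (r,kernel):
  TLB hit vpn=0x221E → PA=0x199D1
#3 VA=0x221E9D1 (r,kernel):
  TLB hit vpn=0x221E → PA=0x199D1

Entries read for #2: 0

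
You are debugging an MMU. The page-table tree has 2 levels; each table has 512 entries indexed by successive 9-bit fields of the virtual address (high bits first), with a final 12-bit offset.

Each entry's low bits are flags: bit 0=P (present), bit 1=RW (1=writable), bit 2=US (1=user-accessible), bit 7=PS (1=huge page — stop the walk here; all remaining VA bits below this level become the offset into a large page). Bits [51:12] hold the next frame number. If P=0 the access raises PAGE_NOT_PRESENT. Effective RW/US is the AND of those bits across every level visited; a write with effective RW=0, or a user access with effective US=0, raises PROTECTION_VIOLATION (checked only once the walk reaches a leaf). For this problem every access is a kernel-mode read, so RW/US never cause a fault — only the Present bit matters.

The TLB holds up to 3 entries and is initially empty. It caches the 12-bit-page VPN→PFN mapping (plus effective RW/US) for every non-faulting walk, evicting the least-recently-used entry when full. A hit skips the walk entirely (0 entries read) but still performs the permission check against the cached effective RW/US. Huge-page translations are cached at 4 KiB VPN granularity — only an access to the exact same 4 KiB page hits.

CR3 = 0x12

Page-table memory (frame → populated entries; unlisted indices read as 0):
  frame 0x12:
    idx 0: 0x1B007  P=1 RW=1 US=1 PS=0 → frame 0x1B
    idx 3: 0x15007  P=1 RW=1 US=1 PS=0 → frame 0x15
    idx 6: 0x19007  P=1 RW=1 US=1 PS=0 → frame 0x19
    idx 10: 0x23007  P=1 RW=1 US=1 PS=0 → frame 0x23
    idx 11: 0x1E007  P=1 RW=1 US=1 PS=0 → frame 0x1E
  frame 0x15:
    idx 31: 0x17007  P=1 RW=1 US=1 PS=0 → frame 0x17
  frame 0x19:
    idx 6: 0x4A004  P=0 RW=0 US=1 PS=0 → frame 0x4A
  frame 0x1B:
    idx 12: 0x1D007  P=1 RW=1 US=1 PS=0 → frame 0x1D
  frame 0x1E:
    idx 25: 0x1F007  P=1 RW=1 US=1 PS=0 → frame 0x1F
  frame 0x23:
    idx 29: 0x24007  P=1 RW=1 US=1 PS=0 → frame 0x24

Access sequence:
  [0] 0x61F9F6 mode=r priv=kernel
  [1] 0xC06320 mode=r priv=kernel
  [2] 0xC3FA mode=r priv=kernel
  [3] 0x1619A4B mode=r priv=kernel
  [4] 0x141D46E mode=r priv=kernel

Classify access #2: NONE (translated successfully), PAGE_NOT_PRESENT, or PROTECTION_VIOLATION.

Trace:
#0 VA=0x61F9F6 (r,kernel):
  [0] read 0x12 idx=3: raw=0x15007 flags P=1 W=1 U=1 S=0
  [1] read 0x15 idx=31: raw=0x17007 flags P=1 W=1 U=1 S=0
  ✓ 0x179F6  — 2 lookups
#1 VA=0xC06320 (r,kernel):
  [0] read 0x12 idx=6: raw=0x19007 flags P=1 W=1 U=1 S=0
  [1] read 0x19 idx=6: raw=0x4A004 flags P=0 W=0 U=1 S=0
  ⇒ fault: PAGE_NOT_PRESENT  — 2 lookups
#2 VA=0xC3FA (r,kernel):
  [0] read 0x12 idx=0: raw=0x1B007 flags P=1 W=1 U=1 S=0
  [1] read 0x1B idx=12: raw=0x1D007 flags P=1 W=1 U=1 S=0
  ✓ 0x1D3FA  — 2 lookups
#3 VA=0x1619A4B (r,kernel):
  [0] read 0x12 idx=11: raw=0x1E007 flags P=1 W=1 U=1 S=0
  [1] read 0x1E idx=25: raw=0x1F007 flags P=1 W=1 U=1 S=0
  ✓ 0x1FA4B  — 2 lookups
#4 VA=0x141D46E (r,kernel):
  [0] read 0x12 idx=10: raw=0x23007 flags P=1 W=1 U=1 S=0
  [1] read 0x23 idx=29: raw=0x24007 flags P=1 W=1 U=1 S=0
  ✓ 0x2446E  — 2 lookups

Access #2 fault: NONE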